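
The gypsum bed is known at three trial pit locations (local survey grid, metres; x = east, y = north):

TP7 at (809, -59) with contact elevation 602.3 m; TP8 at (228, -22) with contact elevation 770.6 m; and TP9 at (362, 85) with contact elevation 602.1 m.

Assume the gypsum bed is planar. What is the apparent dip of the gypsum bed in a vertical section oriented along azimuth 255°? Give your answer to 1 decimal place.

Two edge vectors: TP7→TP8 = (-581, 37, 168.3), TP7→TP9 = (-447, 144, -0.2).
Normal n = (TP7→TP8) × (TP7→TP9) = (-24242.6, -75346.3, -67125).
So ∂z/∂x = −n_x/n_z = −0.36116 and ∂z/∂y = −n_y/n_z = −1.12248.
Unit vector along 255° is (sin 255°, cos 255°) = (-0.9659, -0.2588).
Slope in that direction = a·(-0.9659) + b·(-0.2588) = 0.63937.
Apparent dip = arctan|0.63937| = 32.6° (true dip is 49.7°, so apparent ≤ true as expected).

32.6°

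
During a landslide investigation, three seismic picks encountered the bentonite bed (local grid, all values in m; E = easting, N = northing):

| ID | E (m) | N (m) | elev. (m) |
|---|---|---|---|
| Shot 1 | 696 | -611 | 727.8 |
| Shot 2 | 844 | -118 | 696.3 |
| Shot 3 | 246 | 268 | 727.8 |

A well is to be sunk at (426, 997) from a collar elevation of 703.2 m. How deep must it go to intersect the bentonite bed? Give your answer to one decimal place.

Two edge vectors: Shot 1→Shot 2 = (148, 493, -31.5), Shot 1→Shot 3 = (-450, 879, 0).
Normal n = (Shot 1→Shot 2) × (Shot 1→Shot 3) = (27688.5, 14175, 351942).
So ∂z/∂E = −n_x/n_z = −0.07867 and ∂z/∂N = −n_y/n_z = −0.04028.
Intercept c from Shot 1: 727.8 + 54.76 − 24.61 = 757.95.
At (426, 997): z_contact = −33.51 − 40.16 + 757.95 = 684.28 m.
Depth below ground = 703.2 − 684.28 = 18.9 m.

18.9 m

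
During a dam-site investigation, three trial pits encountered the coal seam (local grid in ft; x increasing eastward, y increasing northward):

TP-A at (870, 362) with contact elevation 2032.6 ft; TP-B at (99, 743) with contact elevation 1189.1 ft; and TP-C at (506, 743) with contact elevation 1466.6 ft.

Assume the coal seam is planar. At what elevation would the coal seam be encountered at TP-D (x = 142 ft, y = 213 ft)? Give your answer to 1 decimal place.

1660.5 ft

Two edge vectors: TP-A→TP-B = (-771, 381, -843.5), TP-A→TP-C = (-364, 381, -566).
Normal n = (TP-A→TP-B) × (TP-A→TP-C) = (105727.5, -129352, -155067).
So ∂z/∂x = −n_x/n_z = 0.68182 and ∂z/∂y = −n_y/n_z = −0.83417.
Intercept c from TP-A: 2032.6 − 593.18 + 301.97 = 1741.39.
At (142, 213): z = 96.8 − 177.7 + 1741.39 = 1660.5 ft.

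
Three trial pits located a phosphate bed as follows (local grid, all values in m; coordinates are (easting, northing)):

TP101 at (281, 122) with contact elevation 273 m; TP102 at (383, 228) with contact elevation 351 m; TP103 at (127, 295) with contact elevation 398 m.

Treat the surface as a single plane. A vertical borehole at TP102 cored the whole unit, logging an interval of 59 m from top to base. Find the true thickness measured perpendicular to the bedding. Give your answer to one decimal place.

47.7 m

Let the plane be z = a·E + b·N + c.
TP102−TP101: 102a + 106b = 78;  TP103−TP101: −154a + 173b = 125.
Solving gives a = 0.00718, b = 0.72894.
|∇z| = √(a²+b²) = 0.72897, so dip δ = arctan(0.72897) = 36.09°.
True thickness = vertical thickness × cos δ = 59 × cos 36.09° = 47.7 m.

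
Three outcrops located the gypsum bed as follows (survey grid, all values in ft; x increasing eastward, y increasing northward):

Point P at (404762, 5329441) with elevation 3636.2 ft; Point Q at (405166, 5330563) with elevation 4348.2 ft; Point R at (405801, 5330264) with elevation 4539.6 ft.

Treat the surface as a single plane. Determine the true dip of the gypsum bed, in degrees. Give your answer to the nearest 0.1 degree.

34.3°

Two edge vectors: Point P→Point Q = (404, 1122, 712), Point P→Point R = (1039, 823, 903.4).
Normal n = (Point P→Point Q) × (Point P→Point R) = (427638.8, 374794.4, -833266).
So ∂z/∂x = −n_x/n_z = 0.51321 and ∂z/∂y = −n_y/n_z = 0.44979.
Gradient magnitude |∇z| = √(a² + b²) = √(0.26338 + 0.20231) = 0.68242.
True dip = arctan(0.68242) = 34.3°, dipping toward SW (azimuth ≈ 229°).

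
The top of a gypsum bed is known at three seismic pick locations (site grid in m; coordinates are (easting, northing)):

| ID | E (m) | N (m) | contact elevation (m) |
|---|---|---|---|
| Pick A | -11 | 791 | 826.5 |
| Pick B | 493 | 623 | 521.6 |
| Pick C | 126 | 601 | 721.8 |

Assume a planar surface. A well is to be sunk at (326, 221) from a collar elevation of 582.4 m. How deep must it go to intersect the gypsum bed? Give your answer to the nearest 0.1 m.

Let the plane be z = a·E + b·N + c.
Pick B−Pick A: 504a − 168b = −304.9;  Pick C−Pick A: 137a − 190b = −104.7.
Solving gives a = −0.55457, b = 0.15118.
Then c = 826.5 − a·-11 − b·791 = 700.82.
At (326, 221): z_contact = −180.79 + 33.41 + 700.82 = 553.44 m.
Depth below ground = 582.4 − 553.44 = 29.0 m.

29.0 m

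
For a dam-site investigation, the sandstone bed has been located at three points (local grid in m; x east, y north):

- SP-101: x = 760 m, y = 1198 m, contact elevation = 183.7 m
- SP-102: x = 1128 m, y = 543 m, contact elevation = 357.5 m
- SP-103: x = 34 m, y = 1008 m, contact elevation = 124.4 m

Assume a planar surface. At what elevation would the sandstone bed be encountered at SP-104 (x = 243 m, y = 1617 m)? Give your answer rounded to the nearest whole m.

Let the plane be z = a·x + b·y + c.
SP-102−SP-101: 368a − 655b = 173.8;  SP-103−SP-101: −726a − 190b = −59.3.
Solving gives a = 0.13175, b = −0.19132.
Then c = 183.7 − a·760 − b·1198 = 312.77.
At (243, 1617): z = 32.0 − 309.4 + 312.77 = 35.4 m.

35 m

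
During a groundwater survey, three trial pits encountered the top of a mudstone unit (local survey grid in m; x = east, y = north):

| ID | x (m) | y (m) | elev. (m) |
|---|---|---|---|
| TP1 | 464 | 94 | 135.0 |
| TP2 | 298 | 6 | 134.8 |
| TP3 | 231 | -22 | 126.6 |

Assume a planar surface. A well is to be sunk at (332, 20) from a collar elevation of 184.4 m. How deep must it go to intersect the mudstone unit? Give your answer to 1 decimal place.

Two edge vectors: TP1→TP2 = (-166, -88, -0.2), TP1→TP3 = (-233, -116, -8.4).
Normal n = (TP1→TP2) × (TP1→TP3) = (716, -1347.8, -1248).
So ∂z/∂x = −n_x/n_z = 0.57372 and ∂z/∂y = −n_y/n_z = −1.07997.
Intercept c from TP1: 135 − 266.21 + 101.52 = −29.69.
At (332, 20): z_contact = 190.47 − 21.60 − 29.69 = 139.19 m.
Depth below ground = 184.4 − 139.19 = 45.2 m.

45.2 m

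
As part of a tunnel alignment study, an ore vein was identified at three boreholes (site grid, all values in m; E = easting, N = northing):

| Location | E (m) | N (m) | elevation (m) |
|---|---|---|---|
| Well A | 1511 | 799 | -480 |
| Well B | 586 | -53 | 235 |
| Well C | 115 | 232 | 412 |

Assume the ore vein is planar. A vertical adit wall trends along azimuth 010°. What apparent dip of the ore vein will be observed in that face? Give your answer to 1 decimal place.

19.2°

Two edge vectors: Well A→Well B = (-925, -852, 715), Well A→Well C = (-1396, -567, 892).
Normal n = (Well A→Well B) × (Well A→Well C) = (-354579, -173040, -664917).
So ∂z/∂E = −n_x/n_z = −0.53327 and ∂z/∂N = −n_y/n_z = −0.26024.
Unit vector along 010° is (sin 10°, cos 10°) = (0.1736, 0.9848).
Slope in that direction = a·(0.1736) + b·(0.9848) = −0.34889.
Apparent dip = arctan|0.34889| = 19.2° (true dip is 30.7°, so apparent ≤ true as expected).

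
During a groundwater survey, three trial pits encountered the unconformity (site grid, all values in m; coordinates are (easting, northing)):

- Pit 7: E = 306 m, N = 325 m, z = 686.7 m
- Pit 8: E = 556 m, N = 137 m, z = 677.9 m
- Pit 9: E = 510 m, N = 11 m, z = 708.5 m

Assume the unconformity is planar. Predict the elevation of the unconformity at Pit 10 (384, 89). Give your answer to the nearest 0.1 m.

Two edge vectors: Pit 7→Pit 8 = (250, -188, -8.8), Pit 7→Pit 9 = (204, -314, 21.8).
Normal n = (Pit 7→Pit 8) × (Pit 7→Pit 9) = (-6861.6, -7245.2, -40148).
So ∂z/∂E = −n_x/n_z = −0.17091 and ∂z/∂N = −n_y/n_z = −0.18046.
Intercept c from Pit 7: 686.7 + 52.30 + 58.65 = 797.65.
At (384, 89): z = −65.6 − 16.1 + 797.65 = 716.0 m.

716.0 m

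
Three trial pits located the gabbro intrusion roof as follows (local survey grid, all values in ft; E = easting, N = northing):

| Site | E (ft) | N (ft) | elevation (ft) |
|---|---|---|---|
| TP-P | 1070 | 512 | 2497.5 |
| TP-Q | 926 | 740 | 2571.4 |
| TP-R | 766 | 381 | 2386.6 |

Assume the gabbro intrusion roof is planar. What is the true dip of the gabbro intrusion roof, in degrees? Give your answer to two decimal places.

25.19°

Let the plane be z = a·E + b·N + c.
TP-Q−TP-P: −144a + 228b = 73.9;  TP-R−TP-P: −304a − 131b = −110.9.
Solving gives a = 0.17697, b = 0.43589.
Gradient magnitude |∇z| = √(a² + b²) = √(0.03132 + 0.19000) = 0.47045.
True dip = arctan(0.47045) = 25.19°, dipping toward SSW (azimuth ≈ 202°).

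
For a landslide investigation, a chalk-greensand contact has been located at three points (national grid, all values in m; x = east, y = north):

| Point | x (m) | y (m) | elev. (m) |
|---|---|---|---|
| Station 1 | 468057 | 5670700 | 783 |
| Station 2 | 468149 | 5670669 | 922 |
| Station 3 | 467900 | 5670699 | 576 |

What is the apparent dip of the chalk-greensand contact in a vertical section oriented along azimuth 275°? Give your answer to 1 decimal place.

Let the plane be z = a·x + b·y + c.
Station 2−Station 1: 92a − 31b = 139;  Station 3−Station 1: −157a − 1b = −207.
Solving gives a = 1.32204, b = −0.56040.
Unit vector along 275° is (sin 275°, cos 275°) = (-0.9962, 0.0872).
Slope in that direction = a·(-0.9962) + b·(0.0872) = −1.36585.
Apparent dip = arctan|1.36585| = 53.8° (true dip is 55.1°, so apparent ≤ true as expected).

53.8°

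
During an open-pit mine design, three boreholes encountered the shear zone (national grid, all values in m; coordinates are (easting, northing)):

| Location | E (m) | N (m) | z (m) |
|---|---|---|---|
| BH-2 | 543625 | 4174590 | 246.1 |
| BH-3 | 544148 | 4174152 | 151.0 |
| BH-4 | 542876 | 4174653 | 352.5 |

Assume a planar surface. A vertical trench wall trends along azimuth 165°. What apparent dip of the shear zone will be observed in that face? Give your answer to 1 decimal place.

5.0°

Let the plane be z = a·E + b·N + c.
BH-3−BH-2: 523a − 438b = −95.1;  BH-4−BH-2: −749a + 63b = 106.4.
Solving gives a = −0.13761, b = 0.05280.
Unit vector along 165° is (sin 165°, cos 165°) = (0.2588, -0.9659).
Slope in that direction = a·(0.2588) + b·(-0.9659) = −0.08662.
Apparent dip = arctan|0.08662| = 5.0° (true dip is 8.4°, so apparent ≤ true as expected).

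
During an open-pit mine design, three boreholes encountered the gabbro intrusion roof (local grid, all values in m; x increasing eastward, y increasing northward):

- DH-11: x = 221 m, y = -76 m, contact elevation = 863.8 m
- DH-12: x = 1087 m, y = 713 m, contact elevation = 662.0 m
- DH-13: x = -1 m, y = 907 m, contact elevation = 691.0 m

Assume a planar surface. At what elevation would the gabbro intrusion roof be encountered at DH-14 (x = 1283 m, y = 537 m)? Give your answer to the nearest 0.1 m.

Two edge vectors: DH-11→DH-12 = (866, 789, -201.8), DH-11→DH-13 = (-222, 983, -172.8).
Normal n = (DH-11→DH-12) × (DH-11→DH-13) = (62030.2, 194444.4, 1026436).
So ∂z/∂x = −n_x/n_z = −0.060433 and ∂z/∂y = −n_y/n_z = −0.189436.
Intercept c from DH-11: 863.8 + 13.36 − 14.40 = 862.76.
At (1283, 537): z = −77.5 − 101.7 + 862.76 = 683.5 m.

683.5 m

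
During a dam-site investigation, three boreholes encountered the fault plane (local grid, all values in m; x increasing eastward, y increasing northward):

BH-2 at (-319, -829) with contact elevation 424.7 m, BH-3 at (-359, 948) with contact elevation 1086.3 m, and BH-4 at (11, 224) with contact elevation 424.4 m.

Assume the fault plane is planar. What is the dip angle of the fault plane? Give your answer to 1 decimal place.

49.3°

Two edge vectors: BH-2→BH-3 = (-40, 1777, 661.6), BH-2→BH-4 = (330, 1053, -0.3).
Normal n = (BH-2→BH-3) × (BH-2→BH-4) = (-697197.9, 218316, -628530).
So ∂z/∂x = −n_x/n_z = −1.10925 and ∂z/∂y = −n_y/n_z = 0.34734.
Gradient magnitude |∇z| = √(a² + b²) = √(1.23044 + 0.12065) = 1.16236.
True dip = arctan(1.16236) = 49.3°, dipping toward ESE (azimuth ≈ 107°).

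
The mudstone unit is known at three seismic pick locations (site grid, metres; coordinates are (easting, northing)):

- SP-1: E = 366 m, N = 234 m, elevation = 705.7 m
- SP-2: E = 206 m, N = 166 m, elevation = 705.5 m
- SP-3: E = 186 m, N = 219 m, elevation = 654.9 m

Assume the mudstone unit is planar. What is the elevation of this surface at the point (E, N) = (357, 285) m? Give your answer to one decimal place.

660.6 m

Two edge vectors: SP-1→SP-2 = (-160, -68, -0.2), SP-1→SP-3 = (-180, -15, -50.8).
Normal n = (SP-1→SP-2) × (SP-1→SP-3) = (3451.4, -8092, -9840).
So ∂z/∂E = −n_x/n_z = 0.35075 and ∂z/∂N = −n_y/n_z = −0.82236.
Intercept c from SP-1: 705.7 − 128.38 + 192.43 = 769.76.
At (357, 285): z = 125.2 − 234.4 + 769.76 = 660.6 m.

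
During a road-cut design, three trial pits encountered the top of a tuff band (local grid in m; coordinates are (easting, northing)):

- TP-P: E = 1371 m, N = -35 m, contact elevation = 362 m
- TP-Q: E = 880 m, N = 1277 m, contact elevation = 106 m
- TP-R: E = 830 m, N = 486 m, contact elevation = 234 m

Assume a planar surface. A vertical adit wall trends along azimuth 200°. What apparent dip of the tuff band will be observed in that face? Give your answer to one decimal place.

Let the plane be z = a·E + b·N + c.
TP-Q−TP-P: −491a + 1312b = −256;  TP-R−TP-P: −541a + 521b = −128.
Solving gives a = 0.07613, b = −0.16663.
Unit vector along 200° is (sin 200°, cos 200°) = (-0.3420, -0.9397).
Slope in that direction = a·(-0.3420) + b·(-0.9397) = 0.13055.
Apparent dip = arctan|0.13055| = 7.4° (true dip is 10.4°, so apparent ≤ true as expected).

7.4°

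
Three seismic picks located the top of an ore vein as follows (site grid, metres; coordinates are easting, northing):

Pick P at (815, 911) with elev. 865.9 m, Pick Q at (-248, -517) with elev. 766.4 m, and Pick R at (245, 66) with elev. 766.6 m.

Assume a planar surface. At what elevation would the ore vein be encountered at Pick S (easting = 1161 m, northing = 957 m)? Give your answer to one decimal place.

Let the plane be z = a·easting + b·northing + c.
Pick Q−Pick P: −1063a − 1428b = −99.5;  Pick R−Pick P: −570a − 845b = −99.3.
Solving gives a = −0.684935, b = 0.579542.
Then c = 865.9 − a·815 − b·911 = 896.16.
At (1161, 957): z = −795.2 + 554.6 + 896.16 = 655.6 m.

655.6 m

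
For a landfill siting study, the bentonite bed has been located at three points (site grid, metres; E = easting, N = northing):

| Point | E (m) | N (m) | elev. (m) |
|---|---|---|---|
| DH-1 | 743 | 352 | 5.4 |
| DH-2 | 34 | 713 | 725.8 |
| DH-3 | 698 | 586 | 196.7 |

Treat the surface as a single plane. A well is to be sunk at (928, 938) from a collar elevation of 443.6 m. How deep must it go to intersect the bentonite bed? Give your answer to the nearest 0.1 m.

Let the plane be z = a·E + b·N + c.
DH-2−DH-1: −709a + 361b = 720.4;  DH-3−DH-1: −45a + 234b = 191.3.
Solving gives a = −0.66493, b = 0.68965.
Then c = 5.4 − a·743 − b·352 = 256.69.
At (928, 938): z_contact = −617.06 + 646.89 + 256.69 = 286.52 m.
Depth below ground = 443.6 − 286.52 = 157.1 m.

157.1 m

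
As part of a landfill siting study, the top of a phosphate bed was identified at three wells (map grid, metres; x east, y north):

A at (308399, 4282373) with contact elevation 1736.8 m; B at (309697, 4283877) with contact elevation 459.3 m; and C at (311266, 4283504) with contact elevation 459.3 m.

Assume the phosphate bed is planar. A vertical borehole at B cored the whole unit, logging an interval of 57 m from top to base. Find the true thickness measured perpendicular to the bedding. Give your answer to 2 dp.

Let the plane be z = a·x + b·y + c.
B−A: 1298a + 1504b = −1277.5;  C−A: 2867a + 1131b = −1277.5.
Solving gives a = −0.16755, b = −0.70480.
|∇z| = √(a²+b²) = 0.72444, so dip δ = arctan(0.72444) = 35.92°.
True thickness = vertical thickness × cos δ = 57 × cos 35.92° = 46.16 m.

46.16 m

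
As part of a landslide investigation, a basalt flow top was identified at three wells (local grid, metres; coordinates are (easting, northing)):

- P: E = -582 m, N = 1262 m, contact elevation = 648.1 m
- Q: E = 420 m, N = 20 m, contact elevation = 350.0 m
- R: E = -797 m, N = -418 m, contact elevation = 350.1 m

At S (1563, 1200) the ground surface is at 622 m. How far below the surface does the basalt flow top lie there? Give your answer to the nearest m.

129 m

Let the plane be z = a·E + b·N + c.
Q−P: 1002a − 1242b = −298.1;  R−P: −215a − 1680b = −298.
Solving gives a = −0.06701, b = 0.18596.
Then c = 648.1 − a·-582 − b·1262 = 374.42.
At (1563, 1200): z_contact = −104.7 + 223.1 + 374.42 = 492.8 m.
Depth below ground = 622 − 492.8 = 129 m.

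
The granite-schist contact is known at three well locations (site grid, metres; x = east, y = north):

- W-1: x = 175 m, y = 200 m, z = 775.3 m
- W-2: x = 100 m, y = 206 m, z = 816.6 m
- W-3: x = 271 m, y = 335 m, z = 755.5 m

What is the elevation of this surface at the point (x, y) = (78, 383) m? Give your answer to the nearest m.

Let the plane be z = a·x + b·y + c.
W-2−W-1: −75a + 6b = 41.3;  W-3−W-1: 96a + 135b = −19.8.
Solving gives a = −0.53213, b = 0.23174.
Then c = 775.3 − a·175 − b·200 = 822.08.
At (78, 383): z = −41.5 + 88.8 + 822.08 = 869.3 m.

869 m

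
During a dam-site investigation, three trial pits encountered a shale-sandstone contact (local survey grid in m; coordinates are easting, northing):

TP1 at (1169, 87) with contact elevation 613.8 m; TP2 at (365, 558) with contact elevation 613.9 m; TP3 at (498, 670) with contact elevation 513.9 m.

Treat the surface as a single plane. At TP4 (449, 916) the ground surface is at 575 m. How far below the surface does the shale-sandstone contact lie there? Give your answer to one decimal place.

175.5 m

Two edge vectors: TP1→TP2 = (-804, 471, 0.1), TP1→TP3 = (-671, 583, -99.9).
Normal n = (TP1→TP2) × (TP1→TP3) = (-47111.2, -80386.7, -152691).
So ∂z/∂easting = −n_x/n_z = −0.308539 and ∂z/∂northing = −n_y/n_z = −0.526467.
Intercept c from TP1: 613.8 + 360.68 + 45.80 = 1020.29.
At (449, 916): z_contact = −138.53 − 482.24 + 1020.29 = 399.51 m.
Depth below ground = 575 − 399.51 = 175.5 m.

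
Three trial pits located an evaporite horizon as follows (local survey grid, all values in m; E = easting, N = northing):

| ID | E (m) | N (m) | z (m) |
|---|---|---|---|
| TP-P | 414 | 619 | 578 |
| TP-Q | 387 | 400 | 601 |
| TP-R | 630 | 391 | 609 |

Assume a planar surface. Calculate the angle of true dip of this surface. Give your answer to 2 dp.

Two edge vectors: TP-P→TP-Q = (-27, -219, 23), TP-P→TP-R = (216, -228, 31).
Normal n = (TP-P→TP-Q) × (TP-P→TP-R) = (-1545, 5805, 53460).
So ∂z/∂E = −n_x/n_z = 0.02890 and ∂z/∂N = −n_y/n_z = −0.10859.
Gradient magnitude |∇z| = √(a² + b²) = √(0.00084 + 0.01179) = 0.11237.
True dip = arctan(0.11237) = 6.41°, dipping toward NNW (azimuth ≈ 345°).

6.41°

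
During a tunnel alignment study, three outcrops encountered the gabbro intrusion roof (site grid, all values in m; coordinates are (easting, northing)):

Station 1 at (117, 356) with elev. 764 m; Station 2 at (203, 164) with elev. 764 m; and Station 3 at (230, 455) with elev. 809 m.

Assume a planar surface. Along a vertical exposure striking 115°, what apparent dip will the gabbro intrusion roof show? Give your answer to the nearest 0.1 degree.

Let the plane be z = a·E + b·N + c.
Station 2−Station 1: 86a − 192b = 0;  Station 3−Station 1: 113a + 99b = 45.
Solving gives a = 0.28600, b = 0.12810.
Unit vector along 115° is (sin 115°, cos 115°) = (0.9063, -0.4226).
Slope in that direction = a·(0.9063) + b·(-0.4226) = 0.20506.
Apparent dip = arctan|0.20506| = 11.6° (true dip is 17.4°, so apparent ≤ true as expected).

11.6°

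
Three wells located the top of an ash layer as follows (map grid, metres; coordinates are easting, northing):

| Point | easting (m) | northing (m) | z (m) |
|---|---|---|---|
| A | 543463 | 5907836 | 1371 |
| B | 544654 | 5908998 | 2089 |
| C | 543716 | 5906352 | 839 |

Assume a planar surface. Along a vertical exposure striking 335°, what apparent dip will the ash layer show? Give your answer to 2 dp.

14.93°

Let the plane be z = a·easting + b·northing + c.
B−A: 1191a + 1162b = 718;  C−A: 253a − 1484b = −532.
Solving gives a = 0.21700, b = 0.39549.
Unit vector along 335° is (sin 335°, cos 335°) = (-0.4226, 0.9063).
Slope in that direction = a·(-0.4226) + b·(0.9063) = 0.26672.
Apparent dip = arctan|0.26672| = 14.93° (true dip is 24.3°, so apparent ≤ true as expected).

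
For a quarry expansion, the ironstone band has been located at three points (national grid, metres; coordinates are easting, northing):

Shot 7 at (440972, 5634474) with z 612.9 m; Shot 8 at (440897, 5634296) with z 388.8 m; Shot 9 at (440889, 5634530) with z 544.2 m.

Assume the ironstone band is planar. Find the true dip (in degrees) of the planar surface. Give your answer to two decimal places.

Two edge vectors: Shot 7→Shot 8 = (-75, -178, -224.1), Shot 7→Shot 9 = (-83, 56, -68.7).
Normal n = (Shot 7→Shot 8) × (Shot 7→Shot 9) = (24778.2, 13447.8, -18974).
So ∂z/∂easting = −n_x/n_z = 1.30590 and ∂z/∂northing = −n_y/n_z = 0.70875.
Gradient magnitude |∇z| = √(a² + b²) = √(1.70538 + 0.50232) = 1.48584.
True dip = arctan(1.48584) = 56.06°, dipping toward WSW (azimuth ≈ 242°).

56.06°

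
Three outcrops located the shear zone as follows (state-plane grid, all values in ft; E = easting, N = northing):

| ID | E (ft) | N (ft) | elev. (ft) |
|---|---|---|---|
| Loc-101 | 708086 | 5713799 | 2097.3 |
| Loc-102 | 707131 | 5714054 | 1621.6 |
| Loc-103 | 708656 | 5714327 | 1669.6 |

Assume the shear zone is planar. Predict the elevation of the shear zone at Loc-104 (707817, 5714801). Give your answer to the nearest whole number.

Two edge vectors: Loc-101→Loc-102 = (-955, 255, -475.7), Loc-101→Loc-103 = (570, 528, -427.7).
Normal n = (Loc-101→Loc-102) × (Loc-101→Loc-103) = (142106.1, -679602.5, -649590).
So ∂z/∂E = −n_x/n_z = 0.21876276 and ∂z/∂N = −n_y/n_z = −1.04620222.
Intercept c from Loc-101: 2097.3 − 154902.85 + 5977789.20 = 5824983.65.
At (707817, 5714801): z = 154844.0 − 5978837.5 + 5824983.65 = 990.2 ft.

990 ft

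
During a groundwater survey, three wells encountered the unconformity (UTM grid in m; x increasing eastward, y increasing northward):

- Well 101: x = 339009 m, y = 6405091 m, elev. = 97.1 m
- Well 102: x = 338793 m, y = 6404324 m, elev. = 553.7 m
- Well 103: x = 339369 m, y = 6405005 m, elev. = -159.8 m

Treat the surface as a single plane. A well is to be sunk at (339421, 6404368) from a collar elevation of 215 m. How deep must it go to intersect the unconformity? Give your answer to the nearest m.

181 m

Two edge vectors: Well 101→Well 102 = (-216, -767, 456.6), Well 101→Well 103 = (360, -86, -256.9).
Normal n = (Well 101→Well 102) × (Well 101→Well 103) = (236309.9, 108885.6, 294696).
So ∂z/∂x = −n_x/n_z = −0.80187685 and ∂z/∂y = −n_y/n_z = −0.36948449.
Intercept c from Well 101: 97.1 + 271843.47 + 2366581.75 = 2638522.32.
At (339421, 6404368): z_contact = −272173.8 − 2366314.6 + 2638522.32 = 33.9 m.
Depth below ground = 215 − 33.9 = 181 m.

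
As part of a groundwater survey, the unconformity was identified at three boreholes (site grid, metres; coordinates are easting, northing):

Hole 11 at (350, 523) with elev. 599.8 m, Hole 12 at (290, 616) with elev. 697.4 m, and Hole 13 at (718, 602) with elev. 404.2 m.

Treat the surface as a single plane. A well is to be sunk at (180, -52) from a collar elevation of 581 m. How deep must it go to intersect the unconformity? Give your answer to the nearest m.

Let the plane be z = a·easting + b·northing + c.
Hole 12−Hole 11: −60a + 93b = 97.6;  Hole 13−Hole 11: 368a + 79b = −195.6.
Solving gives a = −0.66475, b = 0.62059.
Then c = 599.8 − a·350 − b·523 = 507.89.
At (180, -52): z_contact = −119.7 − 32.3 + 507.89 = 356.0 m.
Depth below ground = 581 − 356.0 = 225 m.

225 m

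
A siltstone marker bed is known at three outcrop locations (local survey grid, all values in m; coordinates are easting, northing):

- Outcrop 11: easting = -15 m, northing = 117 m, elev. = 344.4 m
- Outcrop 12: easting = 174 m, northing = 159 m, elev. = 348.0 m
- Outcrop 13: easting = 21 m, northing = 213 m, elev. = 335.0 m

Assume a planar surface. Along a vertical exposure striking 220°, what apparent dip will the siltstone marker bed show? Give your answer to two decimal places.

Let the plane be z = a·easting + b·northing + c.
Outcrop 12−Outcrop 11: 189a + 42b = 3.6;  Outcrop 13−Outcrop 11: 36a + 96b = −9.4.
Solving gives a = 0.04452, b = −0.11461.
Unit vector along 220° is (sin 220°, cos 220°) = (-0.6428, -0.7660).
Slope in that direction = a·(-0.6428) + b·(-0.7660) = 0.05918.
Apparent dip = arctan|0.05918| = 3.39° (true dip is 7.0°, so apparent ≤ true as expected).

3.39°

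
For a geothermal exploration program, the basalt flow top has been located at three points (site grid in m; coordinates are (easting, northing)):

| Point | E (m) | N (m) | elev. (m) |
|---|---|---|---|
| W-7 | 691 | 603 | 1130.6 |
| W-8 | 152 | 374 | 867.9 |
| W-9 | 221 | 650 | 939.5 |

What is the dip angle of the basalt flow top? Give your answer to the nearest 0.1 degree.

Two edge vectors: W-7→W-8 = (-539, -229, -262.7), W-7→W-9 = (-470, 47, -191.1).
Normal n = (W-7→W-8) × (W-7→W-9) = (56108.8, 20466.1, -132963).
So ∂z/∂E = −n_x/n_z = 0.42199 and ∂z/∂N = −n_y/n_z = 0.15392.
Gradient magnitude |∇z| = √(a² + b²) = √(0.17807 + 0.02369) = 0.44918.
True dip = arctan(0.44918) = 24.2°, dipping toward WSW (azimuth ≈ 250°).

24.2°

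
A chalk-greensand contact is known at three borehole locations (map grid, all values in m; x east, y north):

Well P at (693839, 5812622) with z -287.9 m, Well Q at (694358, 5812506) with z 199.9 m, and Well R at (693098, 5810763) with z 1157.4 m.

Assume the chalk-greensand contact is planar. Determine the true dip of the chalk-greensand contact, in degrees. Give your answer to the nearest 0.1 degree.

Let the plane be z = a·x + b·y + c.
Well Q−Well P: 519a − 116b = 487.8;  Well R−Well P: −741a − 1859b = 1445.3.
Solving gives a = 0.70345, b = −1.05786.
Gradient magnitude |∇z| = √(a² + b²) = √(0.49484 + 1.11906) = 1.27039.
True dip = arctan(1.27039) = 51.8°, dipping toward NNW (azimuth ≈ 326°).

51.8°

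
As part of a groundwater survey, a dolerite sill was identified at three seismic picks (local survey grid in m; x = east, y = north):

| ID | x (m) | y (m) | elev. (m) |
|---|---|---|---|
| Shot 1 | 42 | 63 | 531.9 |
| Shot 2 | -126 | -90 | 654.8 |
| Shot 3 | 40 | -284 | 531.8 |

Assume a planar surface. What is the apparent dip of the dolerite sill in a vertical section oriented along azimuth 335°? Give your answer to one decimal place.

17.5°

Two edge vectors: Shot 1→Shot 2 = (-168, -153, 122.9), Shot 1→Shot 3 = (-2, -347, -0.1).
Normal n = (Shot 1→Shot 2) × (Shot 1→Shot 3) = (42661.6, -262.6, 57990).
So ∂z/∂x = −n_x/n_z = −0.73567 and ∂z/∂y = −n_y/n_z = 0.00453.
Unit vector along 335° is (sin 335°, cos 335°) = (-0.4226, 0.9063).
Slope in that direction = a·(-0.4226) + b·(0.9063) = 0.31501.
Apparent dip = arctan|0.31501| = 17.5° (true dip is 36.3°, so apparent ≤ true as expected).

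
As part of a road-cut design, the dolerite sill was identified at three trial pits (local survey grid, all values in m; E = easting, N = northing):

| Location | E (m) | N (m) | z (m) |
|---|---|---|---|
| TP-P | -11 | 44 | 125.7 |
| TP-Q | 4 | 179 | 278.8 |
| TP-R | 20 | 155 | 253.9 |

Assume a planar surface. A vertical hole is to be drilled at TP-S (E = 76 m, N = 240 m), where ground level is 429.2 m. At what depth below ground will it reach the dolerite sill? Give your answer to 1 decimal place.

73.1 m

Let the plane be z = a·E + b·N + c.
TP-Q−TP-P: 15a + 135b = 153.1;  TP-R−TP-P: 31a + 111b = 128.2.
Solving gives a = 0.12417, b = 1.12028.
Then c = 125.7 − a·-11 − b·44 = 77.77.
At (76, 240): z_contact = 9.44 + 268.87 + 77.77 = 356.08 m.
Depth below ground = 429.2 − 356.08 = 73.1 m.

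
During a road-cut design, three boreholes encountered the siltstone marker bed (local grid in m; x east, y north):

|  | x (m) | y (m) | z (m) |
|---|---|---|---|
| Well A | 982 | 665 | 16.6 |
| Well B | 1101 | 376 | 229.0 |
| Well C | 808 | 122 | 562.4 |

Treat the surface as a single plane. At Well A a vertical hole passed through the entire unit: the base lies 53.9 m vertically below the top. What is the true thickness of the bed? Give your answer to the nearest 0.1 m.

38.9 m

Two edge vectors: Well A→Well B = (119, -289, 212.4), Well A→Well C = (-174, -543, 545.8).
Normal n = (Well A→Well B) × (Well A→Well C) = (-42403, -101907.8, -114903).
So ∂z/∂x = −n_x/n_z = −0.36903 and ∂z/∂y = −n_y/n_z = −0.88690.
|∇z| = √(a²+b²) = 0.96062, so dip δ = arctan(0.96062) = 43.85°.
True thickness = vertical thickness × cos δ = 53.9 × cos 43.85° = 38.9 m.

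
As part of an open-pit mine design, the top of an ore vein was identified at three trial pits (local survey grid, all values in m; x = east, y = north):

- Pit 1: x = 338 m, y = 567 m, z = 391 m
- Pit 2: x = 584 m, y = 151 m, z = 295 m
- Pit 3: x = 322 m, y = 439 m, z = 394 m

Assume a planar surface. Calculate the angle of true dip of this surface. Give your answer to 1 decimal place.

19.6°

Let the plane be z = a·x + b·y + c.
Pit 2−Pit 1: 246a − 416b = −96;  Pit 3−Pit 1: −16a − 128b = 3.
Solving gives a = −0.35487, b = 0.02092.
Gradient magnitude |∇z| = √(a² + b²) = √(0.12593 + 0.00044) = 0.35548.
True dip = arctan(0.35548) = 19.6°, dipping toward E (azimuth ≈ 093°).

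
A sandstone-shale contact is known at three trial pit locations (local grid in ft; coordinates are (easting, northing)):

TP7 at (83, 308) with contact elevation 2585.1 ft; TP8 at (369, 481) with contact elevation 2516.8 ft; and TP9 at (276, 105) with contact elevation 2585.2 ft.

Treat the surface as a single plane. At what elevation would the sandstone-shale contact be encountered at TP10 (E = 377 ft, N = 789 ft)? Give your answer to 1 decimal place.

Two edge vectors: TP7→TP8 = (286, 173, -68.3), TP7→TP9 = (193, -203, 0.1).
Normal n = (TP7→TP8) × (TP7→TP9) = (-13847.6, -13210.5, -91447).
So ∂z/∂E = −n_x/n_z = −0.15143 and ∂z/∂N = −n_y/n_z = −0.14446.
Intercept c from TP7: 2585.1 + 12.57 + 44.49 = 2642.16.
At (377, 789): z = −57.1 − 114.0 + 2642.16 = 2471.1 ft.

2471.1 ft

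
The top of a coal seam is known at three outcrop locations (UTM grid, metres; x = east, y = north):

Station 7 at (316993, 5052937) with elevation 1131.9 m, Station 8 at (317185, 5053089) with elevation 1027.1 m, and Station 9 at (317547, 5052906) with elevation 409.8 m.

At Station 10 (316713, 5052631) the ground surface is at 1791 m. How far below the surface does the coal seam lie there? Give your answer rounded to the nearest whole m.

582 m

Let the plane be z = a·x + b·y + c.
Station 8−Station 7: 192a + 152b = −104.8;  Station 9−Station 7: 554a − 31b = −722.1.
Solving gives a = −1.25341615, b = 0.89378882.
Then c = 1131.9 − a·316993 − b·5052937 = −4117802.55.
At (316713, 5052631): z_contact = −396973.2 + 4515985.1 − 4117802.55 = 1209.4 m.
Depth below ground = 1791 − 1209.4 = 582 m.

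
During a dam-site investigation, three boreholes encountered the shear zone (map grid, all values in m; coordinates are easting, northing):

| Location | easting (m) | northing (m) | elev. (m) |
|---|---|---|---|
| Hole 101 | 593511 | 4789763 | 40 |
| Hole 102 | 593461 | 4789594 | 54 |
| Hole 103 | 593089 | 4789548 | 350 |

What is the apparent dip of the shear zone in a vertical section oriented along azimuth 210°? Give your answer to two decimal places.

15.14°

Two edge vectors: Hole 101→Hole 102 = (-50, -169, 14), Hole 101→Hole 103 = (-422, -215, 310).
Normal n = (Hole 101→Hole 102) × (Hole 101→Hole 103) = (-49380, 9592, -60568).
So ∂z/∂easting = −n_x/n_z = −0.81528 and ∂z/∂northing = −n_y/n_z = 0.15837.
Unit vector along 210° is (sin 210°, cos 210°) = (-0.5000, -0.8660).
Slope in that direction = a·(-0.5000) + b·(-0.8660) = 0.27049.
Apparent dip = arctan|0.27049| = 15.14° (true dip is 39.7°, so apparent ≤ true as expected).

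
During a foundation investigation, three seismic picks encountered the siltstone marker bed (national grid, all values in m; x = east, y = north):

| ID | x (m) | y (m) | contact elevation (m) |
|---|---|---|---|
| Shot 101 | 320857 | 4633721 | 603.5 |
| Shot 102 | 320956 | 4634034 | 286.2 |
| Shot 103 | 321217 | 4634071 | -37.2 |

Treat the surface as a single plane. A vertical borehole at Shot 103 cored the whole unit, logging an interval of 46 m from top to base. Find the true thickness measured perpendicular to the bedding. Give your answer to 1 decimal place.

Two edge vectors: Shot 101→Shot 102 = (99, 313, -317.3), Shot 101→Shot 103 = (360, 350, -640.7).
Normal n = (Shot 101→Shot 102) × (Shot 101→Shot 103) = (-89484.1, -50798.7, -78030).
So ∂z/∂x = −n_x/n_z = −1.14679 and ∂z/∂y = −n_y/n_z = −0.65101.
|∇z| = √(a²+b²) = 1.31869, so dip δ = arctan(1.31869) = 52.83°.
True thickness = vertical thickness × cos δ = 46 × cos 52.83° = 27.8 m.

27.8 m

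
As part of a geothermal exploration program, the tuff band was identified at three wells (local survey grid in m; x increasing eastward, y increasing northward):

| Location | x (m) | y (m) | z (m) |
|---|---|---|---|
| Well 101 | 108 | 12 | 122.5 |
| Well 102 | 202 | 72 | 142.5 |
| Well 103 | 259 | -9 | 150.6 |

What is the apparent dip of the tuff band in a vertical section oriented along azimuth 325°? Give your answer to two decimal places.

4.65°

Let the plane be z = a·x + b·y + c.
Well 102−Well 101: 94a + 60b = 20;  Well 103−Well 101: 151a − 21b = 28.1.
Solving gives a = 0.19086, b = 0.03431.
Unit vector along 325° is (sin 325°, cos 325°) = (-0.5736, 0.8192).
Slope in that direction = a·(-0.5736) + b·(0.8192) = −0.08137.
Apparent dip = arctan|0.08137| = 4.65° (true dip is 11.0°, so apparent ≤ true as expected).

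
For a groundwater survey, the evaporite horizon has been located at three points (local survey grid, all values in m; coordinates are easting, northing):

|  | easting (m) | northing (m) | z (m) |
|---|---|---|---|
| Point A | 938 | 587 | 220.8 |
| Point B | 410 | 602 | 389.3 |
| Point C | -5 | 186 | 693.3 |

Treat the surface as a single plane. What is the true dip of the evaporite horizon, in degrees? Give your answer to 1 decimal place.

27.5°

Two edge vectors: Point A→Point B = (-528, 15, 168.5), Point A→Point C = (-943, -401, 472.5).
Normal n = (Point A→Point B) × (Point A→Point C) = (74656, 90584.5, 225873).
So ∂z/∂easting = −n_x/n_z = −0.33052 and ∂z/∂northing = −n_y/n_z = −0.40104.
Gradient magnitude |∇z| = √(a² + b²) = √(0.10924 + 0.16083) = 0.51969.
True dip = arctan(0.51969) = 27.5°, dipping toward NE (azimuth ≈ 039°).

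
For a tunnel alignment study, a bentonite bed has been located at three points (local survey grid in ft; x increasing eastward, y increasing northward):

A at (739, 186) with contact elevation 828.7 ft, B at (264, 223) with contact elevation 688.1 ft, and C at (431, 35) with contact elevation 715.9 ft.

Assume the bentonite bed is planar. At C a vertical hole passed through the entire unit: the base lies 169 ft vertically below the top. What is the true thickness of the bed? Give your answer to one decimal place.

160.5 ft

Two edge vectors: A→B = (-475, 37, -140.6), A→C = (-308, -151, -112.8).
Normal n = (A→B) × (A→C) = (-25404.2, -10275.2, 83121).
So ∂z/∂x = −n_x/n_z = 0.30563 and ∂z/∂y = −n_y/n_z = 0.12362.
|∇z| = √(a²+b²) = 0.32968, so dip δ = arctan(0.32968) = 18.25°.
True thickness = vertical thickness × cos δ = 169 × cos 18.25° = 160.5 ft.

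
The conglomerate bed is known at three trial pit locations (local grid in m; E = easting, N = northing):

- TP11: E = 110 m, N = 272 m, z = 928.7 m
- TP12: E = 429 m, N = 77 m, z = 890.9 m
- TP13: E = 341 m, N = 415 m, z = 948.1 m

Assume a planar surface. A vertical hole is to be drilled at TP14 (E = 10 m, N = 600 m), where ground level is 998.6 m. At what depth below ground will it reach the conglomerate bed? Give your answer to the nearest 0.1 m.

Two edge vectors: TP11→TP12 = (319, -195, -37.8), TP11→TP13 = (231, 143, 19.4).
Normal n = (TP11→TP12) × (TP11→TP13) = (1622.4, -14920.4, 90662).
So ∂z/∂E = −n_x/n_z = −0.01790 and ∂z/∂N = −n_y/n_z = 0.16457.
Intercept c from TP11: 928.7 + 1.97 − 44.76 = 885.90.
At (10, 600): z_contact = −0.18 + 98.74 + 885.90 = 984.47 m.
Depth below ground = 998.6 − 984.47 = 14.1 m.

14.1 m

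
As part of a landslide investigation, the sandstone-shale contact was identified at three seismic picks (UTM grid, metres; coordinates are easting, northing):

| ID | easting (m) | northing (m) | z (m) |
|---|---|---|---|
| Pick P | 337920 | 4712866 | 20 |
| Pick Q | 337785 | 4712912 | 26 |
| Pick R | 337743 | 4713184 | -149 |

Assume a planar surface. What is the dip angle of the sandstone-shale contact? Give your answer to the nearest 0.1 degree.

36.5°

Let the plane be z = a·easting + b·northing + c.
Pick Q−Pick P: −135a + 46b = 6;  Pick R−Pick P: −177a + 318b = −169.
Solving gives a = −0.27831, b = −0.68636.
Gradient magnitude |∇z| = √(a² + b²) = √(0.07746 + 0.47109) = 0.74064.
True dip = arctan(0.74064) = 36.5°, dipping toward NNE (azimuth ≈ 022°).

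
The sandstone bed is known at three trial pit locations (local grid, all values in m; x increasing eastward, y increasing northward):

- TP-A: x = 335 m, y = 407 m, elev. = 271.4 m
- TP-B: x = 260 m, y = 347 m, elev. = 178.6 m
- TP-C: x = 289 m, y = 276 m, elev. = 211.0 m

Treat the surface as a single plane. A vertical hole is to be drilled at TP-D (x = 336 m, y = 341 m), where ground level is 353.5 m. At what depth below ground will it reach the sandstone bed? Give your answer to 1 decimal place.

83.3 m

Let the plane be z = a·x + b·y + c.
TP-B−TP-A: −75a − 60b = −92.8;  TP-C−TP-A: −46a − 131b = −60.4.
Solving gives a = 1.20776, b = 0.03697.
Then c = 271.4 − a·335 − b·407 = −148.25.
At (336, 341): z_contact = 405.81 + 12.61 − 148.25 = 270.17 m.
Depth below ground = 353.5 − 270.17 = 83.3 m.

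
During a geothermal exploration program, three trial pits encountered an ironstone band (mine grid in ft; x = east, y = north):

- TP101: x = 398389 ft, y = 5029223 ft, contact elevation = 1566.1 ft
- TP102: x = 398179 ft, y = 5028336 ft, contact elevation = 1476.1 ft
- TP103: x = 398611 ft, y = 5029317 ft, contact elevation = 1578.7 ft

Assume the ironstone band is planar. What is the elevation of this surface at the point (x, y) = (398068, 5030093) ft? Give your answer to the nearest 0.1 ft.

Two edge vectors: TP101→TP102 = (-210, -887, -90), TP101→TP103 = (222, 94, 12.6).
Normal n = (TP101→TP102) × (TP101→TP103) = (-2716.2, -17334, 177174).
So ∂z/∂x = −n_x/n_z = 0.015330692 and ∂z/∂y = −n_y/n_z = 0.097836026.
Intercept c from TP101: 1566.1 − 6107.58 − 492039.19 = −496580.67.
At (398068, 5030093): z = 6102.7 + 492124.3 − 496580.67 = 1646.3 ft.

1646.3 ft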